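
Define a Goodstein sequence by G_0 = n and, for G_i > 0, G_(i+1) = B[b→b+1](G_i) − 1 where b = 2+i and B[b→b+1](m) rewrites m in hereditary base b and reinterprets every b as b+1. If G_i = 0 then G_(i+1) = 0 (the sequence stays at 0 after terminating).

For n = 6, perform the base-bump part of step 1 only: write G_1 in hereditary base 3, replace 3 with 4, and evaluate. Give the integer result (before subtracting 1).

258

G_0 = 6. HB_2(6) = 2^2 + 2. Bump = 30. G_1 = 29.
G_1 = 29. HB_3(29) = 3^3 + 2. Bump = 258. G_2 = 257.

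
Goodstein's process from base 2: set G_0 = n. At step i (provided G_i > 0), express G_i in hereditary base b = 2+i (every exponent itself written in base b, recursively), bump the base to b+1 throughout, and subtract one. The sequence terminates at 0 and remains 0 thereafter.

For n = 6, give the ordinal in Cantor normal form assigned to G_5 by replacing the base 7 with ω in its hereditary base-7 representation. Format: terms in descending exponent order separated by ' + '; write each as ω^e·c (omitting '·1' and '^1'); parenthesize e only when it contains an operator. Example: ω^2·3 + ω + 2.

step 0: 6 = 2^2 + 2; sub 3 for 2: 3^3 + 3; = 30; G_1 = 30−1 = 29
step 1: 29 = 3^3 + 2; sub 4 for 3: 4^4 + 2; = 258; G_2 = 258−1 = 257
step 2: 257 = 4^4 + 1; sub 5 for 4: 5^5 + 1; = 3126; G_3 = 3126−1 = 3125
step 3: 3125 = 5^5; sub 6 for 5: 6^6; = 46656; G_4 = 46656−1 = 46655
step 4: 46655 = 5·6^5 + 5·6^4 + 5·6^3 + 5·6^2 + 5·6 + 5; sub 7 for 6: 5·7^5 + 5·7^4 + 5·7^3 + 5·7^2 + 5·7 + 5; = 98040; G_5 = 98040−1 = 98039
step 5: 98039 = 5·7^5 + 5·7^4 + 5·7^3 + 5·7^2 + 5·7 + 4; sub 8 for 7: 5·8^5 + 5·8^4 + 5·8^3 + 5·8^2 + 5·8 + 4; = 187244; G_6 = 187244−1 = 187243

ω^5·5 + ω^4·5 + ω^3·5 + ω^2·5 + ω·5 + 4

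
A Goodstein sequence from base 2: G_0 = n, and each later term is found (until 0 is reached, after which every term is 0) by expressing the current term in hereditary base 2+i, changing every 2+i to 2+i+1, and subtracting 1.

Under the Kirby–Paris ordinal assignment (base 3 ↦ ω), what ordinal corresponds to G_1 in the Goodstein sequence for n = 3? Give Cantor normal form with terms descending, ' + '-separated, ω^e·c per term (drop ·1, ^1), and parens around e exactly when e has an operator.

ω

base 2: 3 = 2 + 1; at 3: 3 + 1 = 4; next = 3
base 3: 3 = 3; at 4: 4 = 4; next = 3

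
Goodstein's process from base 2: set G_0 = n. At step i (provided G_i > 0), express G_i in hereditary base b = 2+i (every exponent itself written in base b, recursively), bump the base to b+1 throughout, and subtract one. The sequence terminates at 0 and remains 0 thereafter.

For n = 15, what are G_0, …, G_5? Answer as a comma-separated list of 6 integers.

15, 111, 1283, 18752, 326593, 6588344

(0) 15|_2 = 2^(2 + 1) + 2^2 + 2 + 1 ↦ 3^(3 + 1) + 3^3 + 3 + 1|_3 = 112 ⇒ 111
(1) 111|_3 = 3^(3 + 1) + 3^3 + 3 ↦ 4^(4 + 1) + 4^4 + 4|_4 = 1284 ⇒ 1283
(2) 1283|_4 = 4^(4 + 1) + 4^4 + 3 ↦ 5^(5 + 1) + 5^5 + 3|_5 = 18753 ⇒ 18752
(3) 18752|_5 = 5^(5 + 1) + 5^5 + 2 ↦ 6^(6 + 1) + 6^6 + 2|_6 = 326594 ⇒ 326593
(4) 326593|_6 = 6^(6 + 1) + 6^6 + 1 ↦ 7^(7 + 1) + 7^7 + 1|_7 = 6588345 ⇒ 6588344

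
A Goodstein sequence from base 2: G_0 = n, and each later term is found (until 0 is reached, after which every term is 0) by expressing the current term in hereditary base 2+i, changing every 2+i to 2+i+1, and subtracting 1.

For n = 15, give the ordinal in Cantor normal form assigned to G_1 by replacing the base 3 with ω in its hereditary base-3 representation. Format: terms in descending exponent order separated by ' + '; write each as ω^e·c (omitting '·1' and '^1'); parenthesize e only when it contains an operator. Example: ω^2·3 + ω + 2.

ω^(ω + 1) + ω^ω + ω

step 0: 15 = 2^(2 + 1) + 2^2 + 2 + 1; sub 3 for 2: 3^(3 + 1) + 3^3 + 3 + 1; = 112; G_1 = 112−1 = 111
step 1: 111 = 3^(3 + 1) + 3^3 + 3; sub 4 for 3: 4^(4 + 1) + 4^4 + 4; = 1284; G_2 = 1284−1 = 1283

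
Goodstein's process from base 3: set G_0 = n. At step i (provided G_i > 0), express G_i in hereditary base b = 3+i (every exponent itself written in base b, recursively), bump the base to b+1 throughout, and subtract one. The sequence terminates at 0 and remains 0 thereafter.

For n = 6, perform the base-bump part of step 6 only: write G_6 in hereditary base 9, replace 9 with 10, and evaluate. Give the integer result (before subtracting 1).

6

step 0: 6 = 2·3; sub 4 for 3: 2·4; = 8; G_1 = 8−1 = 7
step 1: 7 = 4 + 3; sub 5 for 4: 5 + 3; = 8; G_2 = 8−1 = 7
step 2: 7 = 5 + 2; sub 6 for 5: 6 + 2; = 8; G_3 = 8−1 = 7
step 3: 7 = 6 + 1; sub 7 for 6: 7 + 1; = 8; G_4 = 8−1 = 7
step 4: 7 = 7; sub 8 for 7: 8; = 8; G_5 = 8−1 = 7
step 5: 7 = 7; sub 9 for 8: 7; = 7; G_6 = 7−1 = 6
step 6: 6 = 6; sub 10 for 9: 6; = 6; G_7 = 6−1 = 5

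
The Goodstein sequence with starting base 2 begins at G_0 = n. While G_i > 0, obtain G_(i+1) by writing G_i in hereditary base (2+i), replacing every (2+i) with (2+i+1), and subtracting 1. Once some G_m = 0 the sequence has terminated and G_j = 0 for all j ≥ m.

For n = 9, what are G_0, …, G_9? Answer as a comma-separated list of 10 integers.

G_0 = 9. HB_2(9) = 2^(2 + 1) + 1. Bump = 82. G_1 = 81.
G_1 = 81. HB_3(81) = 3^(3 + 1). Bump = 1024. G_2 = 1023.
G_2 = 1023. HB_4(1023) = 3·4^4 + 3·4^3 + 3·4^2 + 3·4 + 3. Bump = 9843. G_3 = 9842.
G_3 = 9842. HB_5(9842) = 3·5^5 + 3·5^3 + 3·5^2 + 3·5 + 2. Bump = 140744. G_4 = 140743.
G_4 = 140743. HB_6(140743) = 3·6^6 + 3·6^3 + 3·6^2 + 3·6 + 1. Bump = 2471827. G_5 = 2471826.
G_5 = 2471826. HB_7(2471826) = 3·7^7 + 3·7^3 + 3·7^2 + 3·7. Bump = 50333400. G_6 = 50333399.
G_6 = 50333399. HB_8(50333399) = 3·8^8 + 3·8^3 + 3·8^2 + 2·8 + 7. Bump = 1162263922. G_7 = 1162263921.
G_7 = 1162263921. HB_9(1162263921) = 3·9^9 + 3·9^3 + 3·9^2 + 2·9 + 6. Bump = 30000003326. G_8 = 30000003325.
G_8 = 30000003325. HB_10(30000003325) = 3·10^10 + 3·10^3 + 3·10^2 + 2·10 + 5. Bump = 855935016216. G_9 = 855935016215.

9, 81, 1023, 9842, 140743, 2471826, 50333399, 1162263921, 30000003325, 855935016215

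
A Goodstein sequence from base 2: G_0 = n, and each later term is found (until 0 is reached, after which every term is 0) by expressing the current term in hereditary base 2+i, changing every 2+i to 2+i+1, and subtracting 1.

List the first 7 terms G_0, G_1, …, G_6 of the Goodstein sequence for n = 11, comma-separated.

11, 84, 1027, 15627, 279937, 5764801, 134217727

base 2: 11 = 2^(2 + 1) + 2 + 1; at 3: 3^(3 + 1) + 3 + 1 = 85; next = 84
base 3: 84 = 3^(3 + 1) + 3; at 4: 4^(4 + 1) + 4 = 1028; next = 1027
base 4: 1027 = 4^(4 + 1) + 3; at 5: 5^(5 + 1) + 3 = 15628; next = 15627
base 5: 15627 = 5^(5 + 1) + 2; at 6: 6^(6 + 1) + 2 = 279938; next = 279937
base 6: 279937 = 6^(6 + 1) + 1; at 7: 7^(7 + 1) + 1 = 5764802; next = 5764801
base 7: 5764801 = 7^(7 + 1); at 8: 8^(8 + 1) = 134217728; next = 134217727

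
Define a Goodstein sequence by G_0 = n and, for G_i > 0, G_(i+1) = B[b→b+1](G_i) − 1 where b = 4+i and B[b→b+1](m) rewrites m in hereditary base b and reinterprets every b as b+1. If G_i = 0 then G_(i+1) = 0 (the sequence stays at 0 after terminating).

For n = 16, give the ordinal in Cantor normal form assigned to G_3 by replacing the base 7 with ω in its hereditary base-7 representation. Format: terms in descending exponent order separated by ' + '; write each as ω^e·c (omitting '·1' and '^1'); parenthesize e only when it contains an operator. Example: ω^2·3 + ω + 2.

16 —HB4→ 4^2 —bump→ 5^2 = 25 —(−1)→ 24
24 —HB5→ 4·5 + 4 —bump→ 4·6 + 4 = 28 —(−1)→ 27
27 —HB6→ 4·6 + 3 —bump→ 4·7 + 3 = 31 —(−1)→ 30
30 —HB7→ 4·7 + 2 —bump→ 4·8 + 2 = 34 —(−1)→ 33

ω·4 + 2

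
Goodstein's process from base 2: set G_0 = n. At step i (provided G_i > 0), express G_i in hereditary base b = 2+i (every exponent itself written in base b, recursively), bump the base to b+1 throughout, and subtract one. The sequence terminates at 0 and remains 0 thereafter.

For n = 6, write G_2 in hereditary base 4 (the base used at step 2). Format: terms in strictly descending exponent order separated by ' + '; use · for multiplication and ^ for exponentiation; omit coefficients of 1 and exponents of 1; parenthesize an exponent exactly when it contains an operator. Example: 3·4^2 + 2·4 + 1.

4^4 + 1

G_0=6  [base 2] 2^2 + 2  →[2↦3]→  3^3 + 3 = 30  −1 ⇒ G_1=29
G_1=29  [base 3] 3^3 + 2  →[3↦4]→  4^4 + 2 = 258  −1 ⇒ G_2=257
G_2=257  [base 4] 4^4 + 1  →[4↦5]→  5^5 + 1 = 3126  −1 ⇒ G_3=3125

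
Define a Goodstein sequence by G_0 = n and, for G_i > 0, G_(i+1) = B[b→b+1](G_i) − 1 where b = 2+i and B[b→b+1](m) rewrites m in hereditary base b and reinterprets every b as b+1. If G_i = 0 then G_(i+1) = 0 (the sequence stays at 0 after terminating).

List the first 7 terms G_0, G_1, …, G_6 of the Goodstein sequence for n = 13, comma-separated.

13, 108, 1279, 16092, 280711, 5765998, 134219479

(0) 13|_2 = 2^(2 + 1) + 2^2 + 1 ↦ 3^(3 + 1) + 3^3 + 1|_3 = 109 ⇒ 108
(1) 108|_3 = 3^(3 + 1) + 3^3 ↦ 4^(4 + 1) + 4^4|_4 = 1280 ⇒ 1279
(2) 1279|_4 = 4^(4 + 1) + 3·4^3 + 3·4^2 + 3·4 + 3 ↦ 5^(5 + 1) + 3·5^3 + 3·5^2 + 3·5 + 3|_5 = 16093 ⇒ 16092
(3) 16092|_5 = 5^(5 + 1) + 3·5^3 + 3·5^2 + 3·5 + 2 ↦ 6^(6 + 1) + 3·6^3 + 3·6^2 + 3·6 + 2|_6 = 280712 ⇒ 280711
(4) 280711|_6 = 6^(6 + 1) + 3·6^3 + 3·6^2 + 3·6 + 1 ↦ 7^(7 + 1) + 3·7^3 + 3·7^2 + 3·7 + 1|_7 = 5765999 ⇒ 5765998
(5) 5765998|_7 = 7^(7 + 1) + 3·7^3 + 3·7^2 + 3·7 ↦ 8^(8 + 1) + 3·8^3 + 3·8^2 + 3·8|_8 = 134219480 ⇒ 134219479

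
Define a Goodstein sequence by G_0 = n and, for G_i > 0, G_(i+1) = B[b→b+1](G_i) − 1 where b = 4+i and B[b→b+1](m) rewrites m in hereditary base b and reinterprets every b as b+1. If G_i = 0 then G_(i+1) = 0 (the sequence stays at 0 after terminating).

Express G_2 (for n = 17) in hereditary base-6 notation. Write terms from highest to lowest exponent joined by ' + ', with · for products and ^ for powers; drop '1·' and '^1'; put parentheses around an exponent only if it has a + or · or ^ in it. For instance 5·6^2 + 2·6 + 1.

5·6 + 5

i=0: 17 = 4^2 + 1 (b=4); 4→5: 5^2 + 1 = 26; 26−1 = 25
i=1: 25 = 5^2 (b=5); 5→6: 6^2 = 36; 36−1 = 35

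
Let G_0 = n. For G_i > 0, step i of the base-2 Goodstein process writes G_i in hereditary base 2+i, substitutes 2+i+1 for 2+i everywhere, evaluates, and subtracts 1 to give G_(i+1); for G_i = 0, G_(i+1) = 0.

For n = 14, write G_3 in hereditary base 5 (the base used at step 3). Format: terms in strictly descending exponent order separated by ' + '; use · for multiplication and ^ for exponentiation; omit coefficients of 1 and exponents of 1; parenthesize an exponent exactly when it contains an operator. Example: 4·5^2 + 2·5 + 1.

G_0=14  [base 2] 2^(2 + 1) + 2^2 + 2  →[2↦3]→  3^(3 + 1) + 3^3 + 3 = 111  −1 ⇒ G_1=110
G_1=110  [base 3] 3^(3 + 1) + 3^3 + 2  →[3↦4]→  4^(4 + 1) + 4^4 + 2 = 1282  −1 ⇒ G_2=1281
G_2=1281  [base 4] 4^(4 + 1) + 4^4 + 1  →[4↦5]→  5^(5 + 1) + 5^5 + 1 = 18751  −1 ⇒ G_3=18750
G_3=18750  [base 5] 5^(5 + 1) + 5^5  →[5↦6]→  6^(6 + 1) + 6^6 = 326592  −1 ⇒ G_4=326591

5^(5 + 1) + 5^5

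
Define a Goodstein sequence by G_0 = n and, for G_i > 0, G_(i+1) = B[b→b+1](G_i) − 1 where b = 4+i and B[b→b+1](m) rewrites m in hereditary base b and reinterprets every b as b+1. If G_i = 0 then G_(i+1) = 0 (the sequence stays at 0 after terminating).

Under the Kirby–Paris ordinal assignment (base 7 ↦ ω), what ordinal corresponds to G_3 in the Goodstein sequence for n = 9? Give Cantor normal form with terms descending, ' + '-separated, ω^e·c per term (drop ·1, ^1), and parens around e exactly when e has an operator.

G_0 = 9. HB_4(9) = 2·4 + 1. Bump = 11. G_1 = 10.
G_1 = 10. HB_5(10) = 2·5. Bump = 12. G_2 = 11.
G_2 = 11. HB_6(11) = 6 + 5. Bump = 12. G_3 = 11.
G_3 = 11. HB_7(11) = 7 + 4. Bump = 12. G_4 = 11.

ω + 4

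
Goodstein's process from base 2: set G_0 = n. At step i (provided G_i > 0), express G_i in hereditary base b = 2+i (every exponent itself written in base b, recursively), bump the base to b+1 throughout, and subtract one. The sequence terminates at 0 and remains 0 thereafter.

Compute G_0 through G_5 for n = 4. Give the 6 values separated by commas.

G_0=4  [base 2] 2^2  →[2↦3]→  3^3 = 27  −1 ⇒ G_1=26
G_1=26  [base 3] 2·3^2 + 2·3 + 2  →[3↦4]→  2·4^2 + 2·4 + 2 = 42  −1 ⇒ G_2=41
G_2=41  [base 4] 2·4^2 + 2·4 + 1  →[4↦5]→  2·5^2 + 2·5 + 1 = 61  −1 ⇒ G_3=60
G_3=60  [base 5] 2·5^2 + 2·5  →[5↦6]→  2·6^2 + 2·6 = 84  −1 ⇒ G_4=83
G_4=83  [base 6] 2·6^2 + 6 + 5  →[6↦7]→  2·7^2 + 7 + 5 = 110  −1 ⇒ G_5=109

4, 26, 41, 60, 83, 109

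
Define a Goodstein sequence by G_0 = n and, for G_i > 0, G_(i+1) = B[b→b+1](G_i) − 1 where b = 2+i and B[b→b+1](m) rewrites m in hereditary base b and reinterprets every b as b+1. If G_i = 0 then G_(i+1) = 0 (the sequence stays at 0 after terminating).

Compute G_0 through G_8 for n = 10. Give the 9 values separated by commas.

[0] 10 ≡ 2^(2 + 1) + 2 (base 2). Lift 3: 84. −1: 83.
[1] 83 ≡ 3^(3 + 1) + 2 (base 3). Lift 4: 1026. −1: 1025.
[2] 1025 ≡ 4^(4 + 1) + 1 (base 4). Lift 5: 15626. −1: 15625.
[3] 15625 ≡ 5^(5 + 1) (base 5). Lift 6: 279936. −1: 279935.
[4] 279935 ≡ 5·6^6 + 5·6^5 + 5·6^4 + 5·6^3 + 5·6^2 + 5·6 + 5 (base 6). Lift 7: 4215755. −1: 4215754.
[5] 4215754 ≡ 5·7^7 + 5·7^5 + 5·7^4 + 5·7^3 + 5·7^2 + 5·7 + 4 (base 7). Lift 8: 84073324. −1: 84073323.
[6] 84073323 ≡ 5·8^8 + 5·8^5 + 5·8^4 + 5·8^3 + 5·8^2 + 5·8 + 3 (base 8). Lift 9: 1937434593. −1: 1937434592.
[7] 1937434592 ≡ 5·9^9 + 5·9^5 + 5·9^4 + 5·9^3 + 5·9^2 + 5·9 + 2 (base 9). Lift 10: 50000555552. −1: 50000555551.

10, 83, 1025, 15625, 279935, 4215754, 84073323, 1937434592, 50000555551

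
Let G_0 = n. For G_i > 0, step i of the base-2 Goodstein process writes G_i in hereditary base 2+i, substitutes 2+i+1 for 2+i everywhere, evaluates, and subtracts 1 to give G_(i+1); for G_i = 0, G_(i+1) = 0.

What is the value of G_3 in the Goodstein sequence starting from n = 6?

3125

i=0: 6 = 2^2 + 2 (b=2); 2→3: 3^3 + 3 = 30; 30−1 = 29
i=1: 29 = 3^3 + 2 (b=3); 3→4: 4^4 + 2 = 258; 258−1 = 257
i=2: 257 = 4^4 + 1 (b=4); 4→5: 5^5 + 1 = 3126; 3126−1 = 3125
i=3: 3125 = 5^5 (b=5); 5→6: 6^6 = 46656; 46656−1 = 46655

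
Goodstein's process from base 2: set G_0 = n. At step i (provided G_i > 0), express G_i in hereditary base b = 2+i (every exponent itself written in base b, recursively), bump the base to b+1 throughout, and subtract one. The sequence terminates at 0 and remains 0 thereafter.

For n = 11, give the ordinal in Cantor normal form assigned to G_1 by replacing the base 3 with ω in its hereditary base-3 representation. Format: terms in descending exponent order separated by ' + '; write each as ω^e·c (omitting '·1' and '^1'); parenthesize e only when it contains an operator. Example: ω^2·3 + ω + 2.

G_0 = 11. HB_2(11) = 2^(2 + 1) + 2 + 1. Bump = 85. G_1 = 84.
G_1 = 84. HB_3(84) = 3^(3 + 1) + 3. Bump = 1028. G_2 = 1027.

ω^(ω + 1) + ω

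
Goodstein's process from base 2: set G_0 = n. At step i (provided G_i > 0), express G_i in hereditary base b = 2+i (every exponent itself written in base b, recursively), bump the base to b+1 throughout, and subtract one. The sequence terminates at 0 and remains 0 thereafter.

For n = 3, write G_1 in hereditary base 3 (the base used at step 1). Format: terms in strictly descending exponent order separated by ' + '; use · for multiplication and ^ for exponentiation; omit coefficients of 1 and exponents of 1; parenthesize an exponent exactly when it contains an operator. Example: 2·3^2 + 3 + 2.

[0] 3 ≡ 2 + 1 (base 2). Lift 3: 4. −1: 3.
[1] 3 ≡ 3 (base 3). Lift 4: 4. −1: 3.

3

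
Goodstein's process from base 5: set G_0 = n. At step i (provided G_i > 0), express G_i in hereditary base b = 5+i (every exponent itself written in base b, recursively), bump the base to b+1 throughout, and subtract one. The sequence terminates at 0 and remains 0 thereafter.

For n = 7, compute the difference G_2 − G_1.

0

G_0 = 7. HB_5(7) = 5 + 2. Bump = 8. G_1 = 7.
G_1 = 7. HB_6(7) = 6 + 1. Bump = 8. G_2 = 7.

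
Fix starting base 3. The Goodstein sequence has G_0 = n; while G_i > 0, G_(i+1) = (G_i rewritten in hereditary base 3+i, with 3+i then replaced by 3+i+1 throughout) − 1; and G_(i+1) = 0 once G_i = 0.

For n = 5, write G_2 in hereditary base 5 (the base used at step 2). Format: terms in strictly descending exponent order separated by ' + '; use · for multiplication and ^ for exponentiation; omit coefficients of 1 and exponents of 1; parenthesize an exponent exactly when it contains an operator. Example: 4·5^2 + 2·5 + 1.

(0) 5|_3 = 3 + 2 ↦ 4 + 2|_4 = 6 ⇒ 5
(1) 5|_4 = 4 + 1 ↦ 5 + 1|_5 = 6 ⇒ 5

5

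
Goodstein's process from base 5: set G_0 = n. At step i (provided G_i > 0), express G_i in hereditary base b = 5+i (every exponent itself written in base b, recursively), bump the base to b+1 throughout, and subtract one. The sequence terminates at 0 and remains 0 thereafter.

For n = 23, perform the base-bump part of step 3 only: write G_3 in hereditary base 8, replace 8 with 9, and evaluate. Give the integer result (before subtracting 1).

G_0=23  [base 5] 4·5 + 3  →[5↦6]→  4·6 + 3 = 27  −1 ⇒ G_1=26
G_1=26  [base 6] 4·6 + 2  →[6↦7]→  4·7 + 2 = 30  −1 ⇒ G_2=29
G_2=29  [base 7] 4·7 + 1  →[7↦8]→  4·8 + 1 = 33  −1 ⇒ G_3=32

36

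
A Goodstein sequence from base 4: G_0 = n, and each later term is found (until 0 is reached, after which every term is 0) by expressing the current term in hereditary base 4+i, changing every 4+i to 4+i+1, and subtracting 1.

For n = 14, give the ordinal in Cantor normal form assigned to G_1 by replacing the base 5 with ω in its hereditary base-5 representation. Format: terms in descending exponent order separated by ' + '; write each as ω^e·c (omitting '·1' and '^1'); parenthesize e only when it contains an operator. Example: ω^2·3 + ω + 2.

ω·3 + 1

base 4: 14 = 3·4 + 2; at 5: 3·5 + 2 = 17; next = 16
base 5: 16 = 3·5 + 1; at 6: 3·6 + 1 = 19; next = 18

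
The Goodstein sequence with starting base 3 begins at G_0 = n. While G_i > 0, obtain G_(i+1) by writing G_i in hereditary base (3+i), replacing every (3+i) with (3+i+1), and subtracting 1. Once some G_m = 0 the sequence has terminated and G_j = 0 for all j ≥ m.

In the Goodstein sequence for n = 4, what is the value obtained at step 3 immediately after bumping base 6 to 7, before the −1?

i=0: 4 = 3 + 1 (b=3); 3→4: 4 + 1 = 5; 5−1 = 4
i=1: 4 = 4 (b=4); 4→5: 5 = 5; 5−1 = 4
i=2: 4 = 4 (b=5); 5→6: 4 = 4; 4−1 = 3
i=3: 3 = 3 (b=6); 6→7: 3 = 3; 3−1 = 2

3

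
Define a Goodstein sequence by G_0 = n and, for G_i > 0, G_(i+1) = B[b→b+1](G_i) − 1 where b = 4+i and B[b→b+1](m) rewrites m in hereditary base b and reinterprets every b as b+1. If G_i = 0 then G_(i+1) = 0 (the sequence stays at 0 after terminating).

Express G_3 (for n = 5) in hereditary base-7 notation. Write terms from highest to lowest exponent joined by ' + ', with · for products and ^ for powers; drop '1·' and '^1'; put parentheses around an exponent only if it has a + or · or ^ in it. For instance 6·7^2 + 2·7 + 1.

4

[0] 5 ≡ 4 + 1 (base 4). Lift 5: 6. −1: 5.
[1] 5 ≡ 5 (base 5). Lift 6: 6. −1: 5.
[2] 5 ≡ 5 (base 6). Lift 7: 5. −1: 4.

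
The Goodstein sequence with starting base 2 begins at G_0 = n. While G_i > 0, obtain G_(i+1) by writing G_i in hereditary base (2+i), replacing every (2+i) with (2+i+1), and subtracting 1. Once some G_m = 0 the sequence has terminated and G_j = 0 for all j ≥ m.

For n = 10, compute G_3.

[0] 10 ≡ 2^(2 + 1) + 2 (base 2). Lift 3: 84. −1: 83.
[1] 83 ≡ 3^(3 + 1) + 2 (base 3). Lift 4: 1026. −1: 1025.
[2] 1025 ≡ 4^(4 + 1) + 1 (base 4). Lift 5: 15626. −1: 15625.
[3] 15625 ≡ 5^(5 + 1) (base 5). Lift 6: 279936. −1: 279935.

15625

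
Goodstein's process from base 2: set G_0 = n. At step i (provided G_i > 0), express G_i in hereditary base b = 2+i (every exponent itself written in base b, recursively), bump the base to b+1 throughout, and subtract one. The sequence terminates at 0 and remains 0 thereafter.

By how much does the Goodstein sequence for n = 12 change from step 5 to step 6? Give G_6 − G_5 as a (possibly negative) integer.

12 —HB2→ 2^(2 + 1) + 2^2 —bump→ 3^(3 + 1) + 3^3 = 108 —(−1)→ 107
107 —HB3→ 3^(3 + 1) + 2·3^2 + 2·3 + 2 —bump→ 4^(4 + 1) + 2·4^2 + 2·4 + 2 = 1066 —(−1)→ 1065
1065 —HB4→ 4^(4 + 1) + 2·4^2 + 2·4 + 1 —bump→ 5^(5 + 1) + 2·5^2 + 2·5 + 1 = 15686 —(−1)→ 15685
15685 —HB5→ 5^(5 + 1) + 2·5^2 + 2·5 —bump→ 6^(6 + 1) + 2·6^2 + 2·6 = 280020 —(−1)→ 280019
280019 —HB6→ 6^(6 + 1) + 2·6^2 + 6 + 5 —bump→ 7^(7 + 1) + 2·7^2 + 7 + 5 = 5764911 —(−1)→ 5764910
5764910 —HB7→ 7^(7 + 1) + 2·7^2 + 7 + 4 —bump→ 8^(8 + 1) + 2·8^2 + 8 + 4 = 134217868 —(−1)→ 134217867

128452957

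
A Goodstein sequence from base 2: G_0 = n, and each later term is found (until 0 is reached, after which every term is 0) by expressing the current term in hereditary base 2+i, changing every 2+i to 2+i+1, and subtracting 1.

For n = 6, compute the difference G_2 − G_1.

228

base 2: 6 = 2^2 + 2; at 3: 3^3 + 3 = 30; next = 29
base 3: 29 = 3^3 + 2; at 4: 4^4 + 2 = 258; next = 257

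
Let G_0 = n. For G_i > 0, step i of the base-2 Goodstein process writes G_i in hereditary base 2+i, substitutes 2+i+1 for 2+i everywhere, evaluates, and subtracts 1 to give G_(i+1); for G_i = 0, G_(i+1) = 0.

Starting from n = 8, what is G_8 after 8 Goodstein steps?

20000000211

8 —HB2→ 2^(2 + 1) —bump→ 3^(3 + 1) = 81 —(−1)→ 80
80 —HB3→ 2·3^3 + 2·3^2 + 2·3 + 2 —bump→ 2·4^4 + 2·4^2 + 2·4 + 2 = 554 —(−1)→ 553
553 —HB4→ 2·4^4 + 2·4^2 + 2·4 + 1 —bump→ 2·5^5 + 2·5^2 + 2·5 + 1 = 6311 —(−1)→ 6310
6310 —HB5→ 2·5^5 + 2·5^2 + 2·5 —bump→ 2·6^6 + 2·6^2 + 2·6 = 93396 —(−1)→ 93395
93395 —HB6→ 2·6^6 + 2·6^2 + 6 + 5 —bump→ 2·7^7 + 2·7^2 + 7 + 5 = 1647196 —(−1)→ 1647195
1647195 —HB7→ 2·7^7 + 2·7^2 + 7 + 4 —bump→ 2·8^8 + 2·8^2 + 8 + 4 = 33554572 —(−1)→ 33554571
33554571 —HB8→ 2·8^8 + 2·8^2 + 8 + 3 —bump→ 2·9^9 + 2·9^2 + 9 + 3 = 774841152 —(−1)→ 774841151
774841151 —HB9→ 2·9^9 + 2·9^2 + 9 + 2 —bump→ 2·10^10 + 2·10^2 + 10 + 2 = 20000000212 —(−1)→ 20000000211
20000000211 —HB10→ 2·10^10 + 2·10^2 + 10 + 1 —bump→ 2·11^11 + 2·11^2 + 11 + 1 = 570623341476 —(−1)→ 570623341475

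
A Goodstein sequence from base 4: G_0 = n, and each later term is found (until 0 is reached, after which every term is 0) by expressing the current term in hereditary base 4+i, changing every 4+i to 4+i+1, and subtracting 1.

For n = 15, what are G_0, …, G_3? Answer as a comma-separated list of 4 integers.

15 —HB4→ 3·4 + 3 —bump→ 3·5 + 3 = 18 —(−1)→ 17
17 —HB5→ 3·5 + 2 —bump→ 3·6 + 2 = 20 —(−1)→ 19
19 —HB6→ 3·6 + 1 —bump→ 3·7 + 1 = 22 —(−1)→ 21

15, 17, 19, 21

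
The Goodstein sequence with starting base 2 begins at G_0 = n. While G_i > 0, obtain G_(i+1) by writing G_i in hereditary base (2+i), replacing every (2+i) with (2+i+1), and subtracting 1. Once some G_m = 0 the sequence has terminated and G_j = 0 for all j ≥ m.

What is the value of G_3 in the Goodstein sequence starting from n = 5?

467

G_0=5  [base 2] 2^2 + 1  →[2↦3]→  3^3 + 1 = 28  −1 ⇒ G_1=27
G_1=27  [base 3] 3^3  →[3↦4]→  4^4 = 256  −1 ⇒ G_2=255
G_2=255  [base 4] 3·4^3 + 3·4^2 + 3·4 + 3  →[4↦5]→  3·5^3 + 3·5^2 + 3·5 + 3 = 468  −1 ⇒ G_3=467
G_3=467  [base 5] 3·5^3 + 3·5^2 + 3·5 + 2  →[5↦6]→  3·6^3 + 3·6^2 + 3·6 + 2 = 776  −1 ⇒ G_4=775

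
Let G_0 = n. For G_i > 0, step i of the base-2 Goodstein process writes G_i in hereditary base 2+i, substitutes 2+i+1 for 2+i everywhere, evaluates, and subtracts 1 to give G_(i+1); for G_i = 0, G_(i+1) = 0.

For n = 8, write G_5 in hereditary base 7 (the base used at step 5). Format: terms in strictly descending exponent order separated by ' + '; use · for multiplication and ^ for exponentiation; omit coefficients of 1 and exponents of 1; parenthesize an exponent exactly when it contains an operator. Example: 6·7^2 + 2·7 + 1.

2·7^7 + 2·7^2 + 7 + 4

(0) 8|_2 = 2^(2 + 1) ↦ 3^(3 + 1)|_3 = 81 ⇒ 80
(1) 80|_3 = 2·3^3 + 2·3^2 + 2·3 + 2 ↦ 2·4^4 + 2·4^2 + 2·4 + 2|_4 = 554 ⇒ 553
(2) 553|_4 = 2·4^4 + 2·4^2 + 2·4 + 1 ↦ 2·5^5 + 2·5^2 + 2·5 + 1|_5 = 6311 ⇒ 6310
(3) 6310|_5 = 2·5^5 + 2·5^2 + 2·5 ↦ 2·6^6 + 2·6^2 + 2·6|_6 = 93396 ⇒ 93395
(4) 93395|_6 = 2·6^6 + 2·6^2 + 6 + 5 ↦ 2·7^7 + 2·7^2 + 7 + 5|_7 = 1647196 ⇒ 1647195
(5) 1647195|_7 = 2·7^7 + 2·7^2 + 7 + 4 ↦ 2·8^8 + 2·8^2 + 8 + 4|_8 = 33554572 ⇒ 33554571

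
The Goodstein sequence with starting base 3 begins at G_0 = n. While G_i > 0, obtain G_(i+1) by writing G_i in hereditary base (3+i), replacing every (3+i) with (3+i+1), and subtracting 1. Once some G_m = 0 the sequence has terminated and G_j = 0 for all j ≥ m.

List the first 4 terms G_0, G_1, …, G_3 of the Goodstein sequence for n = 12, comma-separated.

base 3: 12 = 3^2 + 3; at 4: 4^2 + 4 = 20; next = 19
base 4: 19 = 4^2 + 3; at 5: 5^2 + 3 = 28; next = 27
base 5: 27 = 5^2 + 2; at 6: 6^2 + 2 = 38; next = 37

12, 19, 27, 37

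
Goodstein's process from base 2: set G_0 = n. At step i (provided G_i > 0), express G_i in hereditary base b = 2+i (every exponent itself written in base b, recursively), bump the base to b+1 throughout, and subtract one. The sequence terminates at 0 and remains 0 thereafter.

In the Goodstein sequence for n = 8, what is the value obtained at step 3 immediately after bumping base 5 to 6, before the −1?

93396

step 0: 8 = 2^(2 + 1); sub 3 for 2: 3^(3 + 1); = 81; G_1 = 81−1 = 80
step 1: 80 = 2·3^3 + 2·3^2 + 2·3 + 2; sub 4 for 3: 2·4^4 + 2·4^2 + 2·4 + 2; = 554; G_2 = 554−1 = 553
step 2: 553 = 2·4^4 + 2·4^2 + 2·4 + 1; sub 5 for 4: 2·5^5 + 2·5^2 + 2·5 + 1; = 6311; G_3 = 6311−1 = 6310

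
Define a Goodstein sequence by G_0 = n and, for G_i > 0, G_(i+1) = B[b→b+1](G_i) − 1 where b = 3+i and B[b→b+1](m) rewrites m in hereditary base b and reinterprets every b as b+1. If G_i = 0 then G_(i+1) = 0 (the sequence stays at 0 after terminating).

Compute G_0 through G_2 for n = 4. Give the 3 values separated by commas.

[0] 4 ≡ 3 + 1 (base 3). Lift 4: 5. −1: 4.
[1] 4 ≡ 4 (base 4). Lift 5: 5. −1: 4.

4, 4, 4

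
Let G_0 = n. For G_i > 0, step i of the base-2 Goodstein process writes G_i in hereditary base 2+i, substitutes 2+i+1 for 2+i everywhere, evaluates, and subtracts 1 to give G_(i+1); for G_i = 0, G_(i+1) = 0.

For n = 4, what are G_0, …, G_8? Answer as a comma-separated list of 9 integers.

(0) 4|_2 = 2^2 ↦ 3^3|_3 = 27 ⇒ 26
(1) 26|_3 = 2·3^2 + 2·3 + 2 ↦ 2·4^2 + 2·4 + 2|_4 = 42 ⇒ 41
(2) 41|_4 = 2·4^2 + 2·4 + 1 ↦ 2·5^2 + 2·5 + 1|_5 = 61 ⇒ 60
(3) 60|_5 = 2·5^2 + 2·5 ↦ 2·6^2 + 2·6|_6 = 84 ⇒ 83
(4) 83|_6 = 2·6^2 + 6 + 5 ↦ 2·7^2 + 7 + 5|_7 = 110 ⇒ 109
(5) 109|_7 = 2·7^2 + 7 + 4 ↦ 2·8^2 + 8 + 4|_8 = 140 ⇒ 139
(6) 139|_8 = 2·8^2 + 8 + 3 ↦ 2·9^2 + 9 + 3|_9 = 174 ⇒ 173
(7) 173|_9 = 2·9^2 + 9 + 2 ↦ 2·10^2 + 10 + 2|_10 = 212 ⇒ 211

4, 26, 41, 60, 83, 109, 139, 173, 211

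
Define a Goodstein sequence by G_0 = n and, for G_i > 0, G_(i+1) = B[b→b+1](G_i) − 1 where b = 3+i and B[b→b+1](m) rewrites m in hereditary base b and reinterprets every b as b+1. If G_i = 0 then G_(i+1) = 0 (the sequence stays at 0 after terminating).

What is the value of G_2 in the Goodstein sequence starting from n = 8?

10

[0] 8 ≡ 2·3 + 2 (base 3). Lift 4: 10. −1: 9.
[1] 9 ≡ 2·4 + 1 (base 4). Lift 5: 11. −1: 10.
[2] 10 ≡ 2·5 (base 5). Lift 6: 12. −1: 11.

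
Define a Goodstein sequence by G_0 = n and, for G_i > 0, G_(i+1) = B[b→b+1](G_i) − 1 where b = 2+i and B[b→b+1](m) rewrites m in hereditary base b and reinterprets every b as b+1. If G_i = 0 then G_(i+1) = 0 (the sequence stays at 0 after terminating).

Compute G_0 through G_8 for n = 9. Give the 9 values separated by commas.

9, 81, 1023, 9842, 140743, 2471826, 50333399, 1162263921, 30000003325

step 0: 9 = 2^(2 + 1) + 1; sub 3 for 2: 3^(3 + 1) + 1; = 82; G_1 = 82−1 = 81
step 1: 81 = 3^(3 + 1); sub 4 for 3: 4^(4 + 1); = 1024; G_2 = 1024−1 = 1023
step 2: 1023 = 3·4^4 + 3·4^3 + 3·4^2 + 3·4 + 3; sub 5 for 4: 3·5^5 + 3·5^3 + 3·5^2 + 3·5 + 3; = 9843; G_3 = 9843−1 = 9842
step 3: 9842 = 3·5^5 + 3·5^3 + 3·5^2 + 3·5 + 2; sub 6 for 5: 3·6^6 + 3·6^3 + 3·6^2 + 3·6 + 2; = 140744; G_4 = 140744−1 = 140743
step 4: 140743 = 3·6^6 + 3·6^3 + 3·6^2 + 3·6 + 1; sub 7 for 6: 3·7^7 + 3·7^3 + 3·7^2 + 3·7 + 1; = 2471827; G_5 = 2471827−1 = 2471826
step 5: 2471826 = 3·7^7 + 3·7^3 + 3·7^2 + 3·7; sub 8 for 7: 3·8^8 + 3·8^3 + 3·8^2 + 3·8; = 50333400; G_6 = 50333400−1 = 50333399
step 6: 50333399 = 3·8^8 + 3·8^3 + 3·8^2 + 2·8 + 7; sub 9 for 8: 3·9^9 + 3·9^3 + 3·9^2 + 2·9 + 7; = 1162263922; G_7 = 1162263922−1 = 1162263921
step 7: 1162263921 = 3·9^9 + 3·9^3 + 3·9^2 + 2·9 + 6; sub 10 for 9: 3·10^10 + 3·10^3 + 3·10^2 + 2·10 + 6; = 30000003326; G_8 = 30000003326−1 = 30000003325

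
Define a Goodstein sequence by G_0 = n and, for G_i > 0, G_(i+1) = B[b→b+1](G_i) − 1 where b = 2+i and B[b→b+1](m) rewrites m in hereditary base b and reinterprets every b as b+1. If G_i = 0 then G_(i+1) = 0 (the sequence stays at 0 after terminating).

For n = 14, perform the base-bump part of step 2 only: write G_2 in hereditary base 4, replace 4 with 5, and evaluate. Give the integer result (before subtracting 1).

18751

step 0: 14 = 2^(2 + 1) + 2^2 + 2; sub 3 for 2: 3^(3 + 1) + 3^3 + 3; = 111; G_1 = 111−1 = 110
step 1: 110 = 3^(3 + 1) + 3^3 + 2; sub 4 for 3: 4^(4 + 1) + 4^4 + 2; = 1282; G_2 = 1282−1 = 1281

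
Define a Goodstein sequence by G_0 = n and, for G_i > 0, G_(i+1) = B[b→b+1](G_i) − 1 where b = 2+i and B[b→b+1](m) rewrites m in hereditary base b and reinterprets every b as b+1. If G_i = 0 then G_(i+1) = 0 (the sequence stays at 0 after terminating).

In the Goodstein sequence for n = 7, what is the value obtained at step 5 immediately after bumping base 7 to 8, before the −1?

16777216

(0) 7|_2 = 2^2 + 2 + 1 ↦ 3^3 + 3 + 1|_3 = 31 ⇒ 30
(1) 30|_3 = 3^3 + 3 ↦ 4^4 + 4|_4 = 260 ⇒ 259
(2) 259|_4 = 4^4 + 3 ↦ 5^5 + 3|_5 = 3128 ⇒ 3127
(3) 3127|_5 = 5^5 + 2 ↦ 6^6 + 2|_6 = 46658 ⇒ 46657
(4) 46657|_6 = 6^6 + 1 ↦ 7^7 + 1|_7 = 823544 ⇒ 823543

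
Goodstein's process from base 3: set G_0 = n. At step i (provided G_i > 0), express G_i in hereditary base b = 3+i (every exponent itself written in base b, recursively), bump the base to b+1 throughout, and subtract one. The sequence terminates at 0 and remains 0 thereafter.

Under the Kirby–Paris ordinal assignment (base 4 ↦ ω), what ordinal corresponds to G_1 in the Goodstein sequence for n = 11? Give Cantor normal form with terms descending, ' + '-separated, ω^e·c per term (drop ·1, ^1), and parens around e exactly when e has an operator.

ω^2 + 1

(0) 11|_3 = 3^2 + 2 ↦ 4^2 + 2|_4 = 18 ⇒ 17
(1) 17|_4 = 4^2 + 1 ↦ 5^2 + 1|_5 = 26 ⇒ 25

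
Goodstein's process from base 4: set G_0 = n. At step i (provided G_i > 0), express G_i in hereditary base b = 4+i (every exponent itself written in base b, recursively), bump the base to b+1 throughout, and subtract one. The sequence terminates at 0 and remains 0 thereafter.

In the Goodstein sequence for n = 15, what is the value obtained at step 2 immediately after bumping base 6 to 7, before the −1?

22

[0] 15 ≡ 3·4 + 3 (base 4). Lift 5: 18. −1: 17.
[1] 17 ≡ 3·5 + 2 (base 5). Lift 6: 20. −1: 19.
[2] 19 ≡ 3·6 + 1 (base 6). Lift 7: 22. −1: 21.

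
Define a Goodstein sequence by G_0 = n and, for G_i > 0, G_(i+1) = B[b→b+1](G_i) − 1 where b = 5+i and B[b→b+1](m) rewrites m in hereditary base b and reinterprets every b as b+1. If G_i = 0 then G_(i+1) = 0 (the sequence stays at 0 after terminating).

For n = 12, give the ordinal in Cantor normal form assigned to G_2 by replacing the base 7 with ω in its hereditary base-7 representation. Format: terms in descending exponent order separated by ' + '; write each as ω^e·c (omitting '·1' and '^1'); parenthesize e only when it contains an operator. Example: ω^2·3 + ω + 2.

12 —HB5→ 2·5 + 2 —bump→ 2·6 + 2 = 14 —(−1)→ 13
13 —HB6→ 2·6 + 1 —bump→ 2·7 + 1 = 15 —(−1)→ 14
14 —HB7→ 2·7 —bump→ 2·8 = 16 —(−1)→ 15

ω·2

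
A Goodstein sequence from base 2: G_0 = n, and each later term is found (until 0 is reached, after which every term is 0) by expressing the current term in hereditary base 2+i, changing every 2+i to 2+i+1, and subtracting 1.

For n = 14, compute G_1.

110

(0) 14|_2 = 2^(2 + 1) + 2^2 + 2 ↦ 3^(3 + 1) + 3^3 + 3|_3 = 111 ⇒ 110
(1) 110|_3 = 3^(3 + 1) + 3^3 + 2 ↦ 4^(4 + 1) + 4^4 + 2|_4 = 1282 ⇒ 1281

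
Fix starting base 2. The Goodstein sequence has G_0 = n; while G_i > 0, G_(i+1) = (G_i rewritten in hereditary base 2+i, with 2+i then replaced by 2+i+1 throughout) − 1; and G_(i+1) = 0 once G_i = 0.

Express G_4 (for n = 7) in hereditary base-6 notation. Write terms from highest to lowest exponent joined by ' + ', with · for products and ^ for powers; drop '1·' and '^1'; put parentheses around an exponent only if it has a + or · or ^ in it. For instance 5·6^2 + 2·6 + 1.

(0) 7|_2 = 2^2 + 2 + 1 ↦ 3^3 + 3 + 1|_3 = 31 ⇒ 30
(1) 30|_3 = 3^3 + 3 ↦ 4^4 + 4|_4 = 260 ⇒ 259
(2) 259|_4 = 4^4 + 3 ↦ 5^5 + 3|_5 = 3128 ⇒ 3127
(3) 3127|_5 = 5^5 + 2 ↦ 6^6 + 2|_6 = 46658 ⇒ 46657
(4) 46657|_6 = 6^6 + 1 ↦ 7^7 + 1|_7 = 823544 ⇒ 823543

6^6 + 1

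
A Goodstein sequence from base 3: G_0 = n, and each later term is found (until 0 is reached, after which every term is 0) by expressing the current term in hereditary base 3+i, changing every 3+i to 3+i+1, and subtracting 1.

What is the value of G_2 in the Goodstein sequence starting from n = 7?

9

i=0: 7 = 2·3 + 1 (b=3); 3→4: 2·4 + 1 = 9; 9−1 = 8
i=1: 8 = 2·4 (b=4); 4→5: 2·5 = 10; 10−1 = 9
i=2: 9 = 5 + 4 (b=5); 5→6: 6 + 4 = 10; 10−1 = 9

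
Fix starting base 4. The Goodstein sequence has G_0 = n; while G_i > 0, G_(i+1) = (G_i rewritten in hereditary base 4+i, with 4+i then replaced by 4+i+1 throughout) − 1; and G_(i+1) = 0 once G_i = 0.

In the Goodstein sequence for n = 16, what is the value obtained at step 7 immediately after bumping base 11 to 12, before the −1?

G_0 = 16. HB_4(16) = 4^2. Bump = 25. G_1 = 24.
G_1 = 24. HB_5(24) = 4·5 + 4. Bump = 28. G_2 = 27.
G_2 = 27. HB_6(27) = 4·6 + 3. Bump = 31. G_3 = 30.
G_3 = 30. HB_7(30) = 4·7 + 2. Bump = 34. G_4 = 33.
G_4 = 33. HB_8(33) = 4·8 + 1. Bump = 37. G_5 = 36.
G_5 = 36. HB_9(36) = 4·9. Bump = 40. G_6 = 39.
G_6 = 39. HB_10(39) = 3·10 + 9. Bump = 42. G_7 = 41.
G_7 = 41. HB_11(41) = 3·11 + 8. Bump = 44. G_8 = 43.

44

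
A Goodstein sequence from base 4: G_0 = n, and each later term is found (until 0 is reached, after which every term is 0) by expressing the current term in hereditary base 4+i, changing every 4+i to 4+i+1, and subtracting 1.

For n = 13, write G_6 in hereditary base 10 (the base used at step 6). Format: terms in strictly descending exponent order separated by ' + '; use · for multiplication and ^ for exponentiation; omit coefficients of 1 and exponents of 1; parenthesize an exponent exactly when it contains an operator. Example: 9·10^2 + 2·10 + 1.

2·10 + 1

i=0: 13 = 3·4 + 1 (b=4); 4→5: 3·5 + 1 = 16; 16−1 = 15
i=1: 15 = 3·5 (b=5); 5→6: 3·6 = 18; 18−1 = 17
i=2: 17 = 2·6 + 5 (b=6); 6→7: 2·7 + 5 = 19; 19−1 = 18
i=3: 18 = 2·7 + 4 (b=7); 7→8: 2·8 + 4 = 20; 20−1 = 19
i=4: 19 = 2·8 + 3 (b=8); 8→9: 2·9 + 3 = 21; 21−1 = 20
i=5: 20 = 2·9 + 2 (b=9); 9→10: 2·10 + 2 = 22; 22−1 = 21
i=6: 21 = 2·10 + 1 (b=10); 10→11: 2·11 + 1 = 23; 23−1 = 22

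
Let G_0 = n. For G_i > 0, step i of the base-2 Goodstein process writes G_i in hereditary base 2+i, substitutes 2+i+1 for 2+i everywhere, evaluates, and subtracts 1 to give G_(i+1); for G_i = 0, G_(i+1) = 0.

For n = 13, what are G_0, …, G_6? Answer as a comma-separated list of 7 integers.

step 0: 13 = 2^(2 + 1) + 2^2 + 1; sub 3 for 2: 3^(3 + 1) + 3^3 + 1; = 109; G_1 = 109−1 = 108
step 1: 108 = 3^(3 + 1) + 3^3; sub 4 for 3: 4^(4 + 1) + 4^4; = 1280; G_2 = 1280−1 = 1279
step 2: 1279 = 4^(4 + 1) + 3·4^3 + 3·4^2 + 3·4 + 3; sub 5 for 4: 5^(5 + 1) + 3·5^3 + 3·5^2 + 3·5 + 3; = 16093; G_3 = 16093−1 = 16092
step 3: 16092 = 5^(5 + 1) + 3·5^3 + 3·5^2 + 3·5 + 2; sub 6 for 5: 6^(6 + 1) + 3·6^3 + 3·6^2 + 3·6 + 2; = 280712; G_4 = 280712−1 = 280711
step 4: 280711 = 6^(6 + 1) + 3·6^3 + 3·6^2 + 3·6 + 1; sub 7 for 6: 7^(7 + 1) + 3·7^3 + 3·7^2 + 3·7 + 1; = 5765999; G_5 = 5765999−1 = 5765998
step 5: 5765998 = 7^(7 + 1) + 3·7^3 + 3·7^2 + 3·7; sub 8 for 7: 8^(8 + 1) + 3·8^3 + 3·8^2 + 3·8; = 134219480; G_6 = 134219480−1 = 134219479

13, 108, 1279, 16092, 280711, 5765998, 134219479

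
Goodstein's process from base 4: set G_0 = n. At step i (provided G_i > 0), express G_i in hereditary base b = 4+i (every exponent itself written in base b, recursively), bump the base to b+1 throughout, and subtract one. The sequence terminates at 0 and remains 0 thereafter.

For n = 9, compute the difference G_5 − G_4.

0

9 —HB4→ 2·4 + 1 —bump→ 2·5 + 1 = 11 —(−1)→ 10
10 —HB5→ 2·5 —bump→ 2·6 = 12 —(−1)→ 11
11 —HB6→ 6 + 5 —bump→ 7 + 5 = 12 —(−1)→ 11
11 —HB7→ 7 + 4 —bump→ 8 + 4 = 12 —(−1)→ 11
11 —HB8→ 8 + 3 —bump→ 9 + 3 = 12 —(−1)→ 11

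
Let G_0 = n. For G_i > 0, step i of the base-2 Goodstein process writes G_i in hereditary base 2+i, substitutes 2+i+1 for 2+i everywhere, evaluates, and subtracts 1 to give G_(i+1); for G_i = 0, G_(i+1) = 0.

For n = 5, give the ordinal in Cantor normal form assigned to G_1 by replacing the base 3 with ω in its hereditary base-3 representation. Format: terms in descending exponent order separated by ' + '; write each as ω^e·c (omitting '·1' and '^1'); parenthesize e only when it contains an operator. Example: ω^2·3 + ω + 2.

ω^ω

(0) 5|_2 = 2^2 + 1 ↦ 3^3 + 1|_3 = 28 ⇒ 27
(1) 27|_3 = 3^3 ↦ 4^4|_4 = 256 ⇒ 255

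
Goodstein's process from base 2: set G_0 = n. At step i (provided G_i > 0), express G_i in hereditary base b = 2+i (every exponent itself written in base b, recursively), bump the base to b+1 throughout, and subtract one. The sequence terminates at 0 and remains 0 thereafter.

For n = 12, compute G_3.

12 —HB2→ 2^(2 + 1) + 2^2 —bump→ 3^(3 + 1) + 3^3 = 108 —(−1)→ 107
107 —HB3→ 3^(3 + 1) + 2·3^2 + 2·3 + 2 —bump→ 4^(4 + 1) + 2·4^2 + 2·4 + 2 = 1066 —(−1)→ 1065
1065 —HB4→ 4^(4 + 1) + 2·4^2 + 2·4 + 1 —bump→ 5^(5 + 1) + 2·5^2 + 2·5 + 1 = 15686 —(−1)→ 15685
15685 —HB5→ 5^(5 + 1) + 2·5^2 + 2·5 —bump→ 6^(6 + 1) + 2·6^2 + 2·6 = 280020 —(−1)→ 280019

15685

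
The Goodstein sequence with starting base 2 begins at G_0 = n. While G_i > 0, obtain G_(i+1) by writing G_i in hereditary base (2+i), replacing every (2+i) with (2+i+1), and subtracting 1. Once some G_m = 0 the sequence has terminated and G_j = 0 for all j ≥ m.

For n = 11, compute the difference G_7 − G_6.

2615391575

[0] 11 ≡ 2^(2 + 1) + 2 + 1 (base 2). Lift 3: 85. −1: 84.
[1] 84 ≡ 3^(3 + 1) + 3 (base 3). Lift 4: 1028. −1: 1027.
[2] 1027 ≡ 4^(4 + 1) + 3 (base 4). Lift 5: 15628. −1: 15627.
[3] 15627 ≡ 5^(5 + 1) + 2 (base 5). Lift 6: 279938. −1: 279937.
[4] 279937 ≡ 6^(6 + 1) + 1 (base 6). Lift 7: 5764802. −1: 5764801.
[5] 5764801 ≡ 7^(7 + 1) (base 7). Lift 8: 134217728. −1: 134217727.
[6] 134217727 ≡ 7·8^8 + 7·8^7 + 7·8^6 + 7·8^5 + 7·8^4 + 7·8^3 + 7·8^2 + 7·8 + 7 (base 8). Lift 9: 2749609303. −1: 2749609302.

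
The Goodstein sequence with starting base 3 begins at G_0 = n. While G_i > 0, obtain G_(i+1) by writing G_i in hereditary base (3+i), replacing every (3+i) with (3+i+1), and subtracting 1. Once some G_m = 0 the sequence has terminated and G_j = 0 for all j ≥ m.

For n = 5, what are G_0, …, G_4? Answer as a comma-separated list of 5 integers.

5, 5, 5, 5, 4

[0] 5 ≡ 3 + 2 (base 3). Lift 4: 6. −1: 5.
[1] 5 ≡ 4 + 1 (base 4). Lift 5: 6. −1: 5.
[2] 5 ≡ 5 (base 5). Lift 6: 6. −1: 5.
[3] 5 ≡ 5 (base 6). Lift 7: 5. −1: 4.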